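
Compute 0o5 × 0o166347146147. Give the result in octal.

Multiply each base-8 digit by 5, carrying:
  7×5 = 35 → write 3 carry 4
  4×5+4 = 24 → write 0 carry 3
  1×5+3 = 8 → write 0 carry 1
  6×5+1 = 31 → write 7 carry 3
  4×5+3 = 23 → write 7 carry 2
  1×5+2 = 7 → write 7
  7×5 = 35 → write 3 carry 4
  4×5+4 = 24 → write 0 carry 3
  3×5+3 = 18 → write 2 carry 2
  6×5+2 = 32 → write 0 carry 4
  6×5+4 = 34 → write 2 carry 4
  1×5+4 = 9 → write 1 carry 1
  remaining carry: 1

0o1120203777003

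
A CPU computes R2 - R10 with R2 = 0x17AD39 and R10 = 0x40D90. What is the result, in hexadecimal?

Subtract column by column in base 16:
  9-0 → 9
  3-9 → A (borrow)
  D-D-1 → F (borrow)
  A-0-1 → 9
  7-4 → 3
  1-0 → 1

0x139FA9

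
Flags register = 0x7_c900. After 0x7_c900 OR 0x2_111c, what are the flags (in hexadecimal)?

OR each hex digit independently (no carries):
  7|2=7, c|1=d, 9|1=9, 0|1=1, 0|c=c

0x7d91c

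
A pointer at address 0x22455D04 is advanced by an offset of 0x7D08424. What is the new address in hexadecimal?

0x2A15E128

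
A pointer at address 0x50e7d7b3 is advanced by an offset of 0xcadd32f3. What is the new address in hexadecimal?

0x11bc50aa6

Add column by column in base 16, right to left:
  3+3 = 6
  b+f = a carry 1
  7+2+1 = a
  d+3 = 0 carry 1
  7+d+1 = 5 carry 1
  e+d+1 = c carry 1
  0+a+1 = b
  5+c = 1 carry 1
  final carry 1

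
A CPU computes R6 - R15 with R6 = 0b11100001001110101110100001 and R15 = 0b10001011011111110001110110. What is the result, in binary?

Subtract column by column in base 2:
  1-0 → 1
  0-1 → 1 (borrow)
  0-1-1 → 0 (borrow)
  0-0-1 → 1 (borrow)
  0-1-1 → 0 (borrow)
  1-1-1 → 1 (borrow)
  0-1-1 → 0 (borrow)
  1-0-1 → 0
  1-0 → 1
  1-0 → 1
  0-1 → 1 (borrow)
  1-1-1 → 1 (borrow)
  0-1-1 → 0 (borrow)
  1-1-1 → 1 (borrow)
  1-1-1 → 1 (borrow)
  1-1-1 → 1 (borrow)
  0-1-1 → 0 (borrow)
  0-0-1 → 1 (borrow)
  1-1-1 → 1 (borrow)
  0-1-1 → 0 (borrow)
  0-0-1 → 1 (borrow)
  0-1-1 → 0 (borrow)
  0-0-1 → 1 (borrow)
  1-0-1 → 0
  1-0 → 1
  1-1 → 0

0b1010101101110111100101011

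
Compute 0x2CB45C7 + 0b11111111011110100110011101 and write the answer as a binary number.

0x2CB45C7 = 0b10110010110100010111000111 in binary.
Add column by column in base 2, right to left:
  1+1 = 0 carry 1
  1+0+1 = 0 carry 1
  1+1+1 = 1 carry 1
  0+1+1 = 0 carry 1
  0+1+1 = 0 carry 1
  0+0+1 = 1
  1+0 = 1
  1+1 = 0 carry 1
  1+1+1 = 1 carry 1
  0+0+1 = 1
  1+0 = 1
  0+1 = 1
  0+0 = 0
  0+1 = 1
  1+1 = 0 carry 1
  0+1+1 = 0 carry 1
  1+1+1 = 1 carry 1
  1+0+1 = 0 carry 1
  0+1+1 = 0 carry 1
  1+1+1 = 1 carry 1
  0+1+1 = 0 carry 1
  0+1+1 = 0 carry 1
  1+1+1 = 1 carry 1
  1+1+1 = 1 carry 1
  0+1+1 = 0 carry 1
  1+1+1 = 1 carry 1
  final carry 1

0b110110010010010111101100100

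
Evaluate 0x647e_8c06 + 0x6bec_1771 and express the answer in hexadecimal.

Add column by column in base 16, right to left:
  6+1 = 7
  0+7 = 7
  c+7 = 3 carry 1
  8+1+1 = a
  e+c = a carry 1
  7+e+1 = 6 carry 1
  4+b+1 = 0 carry 1
  6+6+1 = d

0xd06aa377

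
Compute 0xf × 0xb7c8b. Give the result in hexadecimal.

0xac4c25

Multiply each base-16 digit by 15, carrying:
  b×15 = 165 → write 5 carry 10
  8×15+10 = 130 → write 2 carry 8
  c×15+8 = 188 → write c carry 11
  7×15+11 = 116 → write 4 carry 7
  b×15+7 = 172 → write c carry 10
  remaining carry: a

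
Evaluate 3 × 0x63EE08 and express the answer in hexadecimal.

0x12BCA18

Multiply each base-16 digit by 3, carrying:
  8×3 = 24 → write 8 carry 1
  0×3+1 = 1 → write 1
  E×3 = 42 → write A carry 2
  E×3+2 = 44 → write C carry 2
  3×3+2 = 11 → write B
  6×3 = 18 → write 2 carry 1
  remaining carry: 1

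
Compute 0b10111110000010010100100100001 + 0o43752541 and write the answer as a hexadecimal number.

0x1850fe82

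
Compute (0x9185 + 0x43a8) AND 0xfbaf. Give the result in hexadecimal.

0xd12d

Add column by column in base 16, right to left:
  5+8 = d
  8+a = 2 carry 1
  1+3+1 = 5
  9+4 = d
Sum = 0xd52d; now AND with 0xfbaf:
  d&f=d, 5&b=1, 2&a=2, d&f=d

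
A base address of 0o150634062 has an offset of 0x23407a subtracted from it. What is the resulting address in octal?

0x23407a = 0o10640172 in octal.
Subtract column by column in base 8:
  2-2 → 0
  6-7 → 7 (borrow)
  0-1-1 → 6 (borrow)
  4-0-1 → 3
  3-4 → 7 (borrow)
  6-6-1 → 7 (borrow)
  0-0-1 → 7 (borrow)
  5-1-1 → 3
  1-0 → 1

0o137773670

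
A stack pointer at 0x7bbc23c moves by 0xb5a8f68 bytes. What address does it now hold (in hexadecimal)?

0x131651a4

Add column by column in base 16, right to left:
  c+8 = 4 carry 1
  3+6+1 = a
  2+f = 1 carry 1
  c+8+1 = 5 carry 1
  b+a+1 = 6 carry 1
  b+5+1 = 1 carry 1
  7+b+1 = 3 carry 1
  final carry 1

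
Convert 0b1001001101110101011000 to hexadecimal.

0x24dd58

Group the bits into nibbles: 0010 0100 1101 1101 0101 1000 → 24dd58.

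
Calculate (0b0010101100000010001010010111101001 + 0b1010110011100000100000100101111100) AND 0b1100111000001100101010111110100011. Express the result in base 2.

0b1100011000000000101010111100100001

Add column by column in base 2, right to left:
  1+0 = 1
  0+0 = 0
  0+1 = 1
  1+1 = 0 carry 1
  0+1+1 = 0 carry 1
  1+1+1 = 1 carry 1
  1+1+1 = 1 carry 1
  1+0+1 = 0 carry 1
  1+1+1 = 1 carry 1
  0+0+1 = 1
  1+0 = 1
  0+1 = 1
  0+0 = 0
  1+0 = 1
  0+0 = 0
  1+0 = 1
  0+0 = 0
  0+1 = 1
  0+0 = 0
  1+0 = 1
  0+0 = 0
  0+0 = 0
  0+0 = 0
  0+1 = 1
  0+1 = 1
  0+1 = 1
  1+0 = 1
  1+0 = 1
  0+1 = 1
  1+1 = 0 carry 1
  0+0+1 = 1
  1+1 = 0 carry 1
  0+0+1 = 1
  0+1 = 1
Sum = 0b1101011111100010101010111101100101; now AND with 0b1100111000001100101010111110100011:
  1101011111100010101010111101100101
& 1100111000001100101010111110100011
= 1100011000000000101010111100100001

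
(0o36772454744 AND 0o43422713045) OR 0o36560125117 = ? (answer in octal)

0o36772454744 AND 0o43422713045 = 0o02422410044.
Then OR with 0o36560125117.

0o36562535157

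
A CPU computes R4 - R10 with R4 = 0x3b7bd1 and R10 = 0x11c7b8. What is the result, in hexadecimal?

0x29b419

Subtract column by column in base 16:
  1-8 → 9 (borrow)
  d-b-1 → 1
  b-7 → 4
  7-c → b (borrow)
  b-1-1 → 9
  3-1 → 2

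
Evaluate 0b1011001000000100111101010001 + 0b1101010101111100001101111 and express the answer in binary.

0b1100110010110100011111000000

Add column by column in base 2, right to left:
  1+1 = 0 carry 1
  0+1+1 = 0 carry 1
  0+1+1 = 0 carry 1
  0+1+1 = 0 carry 1
  1+0+1 = 0 carry 1
  0+1+1 = 0 carry 1
  1+1+1 = 1 carry 1
  0+0+1 = 1
  1+0 = 1
  1+0 = 1
  1+0 = 1
  1+1 = 0 carry 1
  0+1+1 = 0 carry 1
  0+1+1 = 0 carry 1
  1+1+1 = 1 carry 1
  0+1+1 = 0 carry 1
  0+0+1 = 1
  0+1 = 1
  0+0 = 0
  0+1 = 1
  0+0 = 0
  1+1 = 0 carry 1
  0+0+1 = 1
  0+1 = 1
  1+1 = 0 carry 1
  1+0+1 = 0 carry 1
  0+0+1 = 1
  1+0 = 1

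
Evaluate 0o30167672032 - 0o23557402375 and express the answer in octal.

Subtract column by column in base 8:
  2-5 → 5 (borrow)
  3-7-1 → 3 (borrow)
  0-3-1 → 4 (borrow)
  2-2-1 → 7 (borrow)
  7-0-1 → 6
  6-4 → 2
  7-7 → 0
  6-5 → 1
  1-5 → 4 (borrow)
  0-3-1 → 4 (borrow)
  3-2-1 → 0

0o4410267435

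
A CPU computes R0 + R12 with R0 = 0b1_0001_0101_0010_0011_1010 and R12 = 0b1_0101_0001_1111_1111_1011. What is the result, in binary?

0b1001100111001000110101

Add column by column in base 2, right to left:
  0+1 = 1
  1+1 = 0 carry 1
  0+0+1 = 1
  1+1 = 0 carry 1
  1+1+1 = 1 carry 1
  1+1+1 = 1 carry 1
  0+1+1 = 0 carry 1
  0+1+1 = 0 carry 1
  0+1+1 = 0 carry 1
  1+1+1 = 1 carry 1
  0+1+1 = 0 carry 1
  0+1+1 = 0 carry 1
  1+1+1 = 1 carry 1
  0+0+1 = 1
  1+0 = 1
  0+0 = 0
  1+1 = 0 carry 1
  0+0+1 = 1
  0+1 = 1
  0+0 = 0
  1+1 = 0 carry 1
  final carry 1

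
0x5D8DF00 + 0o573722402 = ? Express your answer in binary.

0x5D8DF00 = 0b101110110001101111100000000 in binary.
0o573722402 = 0b101111011111010010100000010 in binary.
Add column by column in base 2, right to left:
  0+0 = 0
  0+1 = 1
  0+0 = 0
  0+0 = 0
  0+0 = 0
  0+0 = 0
  0+0 = 0
  0+0 = 0
  1+1 = 0 carry 1
  1+0+1 = 0 carry 1
  1+1+1 = 1 carry 1
  1+0+1 = 0 carry 1
  1+0+1 = 0 carry 1
  0+1+1 = 0 carry 1
  1+0+1 = 0 carry 1
  1+1+1 = 1 carry 1
  0+1+1 = 0 carry 1
  0+1+1 = 0 carry 1
  0+1+1 = 0 carry 1
  1+1+1 = 1 carry 1
  1+0+1 = 0 carry 1
  0+1+1 = 0 carry 1
  1+1+1 = 1 carry 1
  1+1+1 = 1 carry 1
  1+1+1 = 1 carry 1
  0+0+1 = 1
  1+1 = 0 carry 1
  final carry 1

0b1011110010001000010000000010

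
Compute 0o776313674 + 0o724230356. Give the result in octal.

0o1722544252

Add column by column in base 8, right to left:
  4+6 = 2 carry 1
  7+5+1 = 5 carry 1
  6+3+1 = 2 carry 1
  3+0+1 = 4
  1+3 = 4
  3+2 = 5
  6+4 = 2 carry 1
  7+2+1 = 2 carry 1
  7+7+1 = 7 carry 1
  final carry 1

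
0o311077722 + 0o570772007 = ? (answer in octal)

0o1102071731

Add column by column in base 8, right to left:
  2+7 = 1 carry 1
  2+0+1 = 3
  7+0 = 7
  7+2 = 1 carry 1
  7+7+1 = 7 carry 1
  0+7+1 = 0 carry 1
  1+0+1 = 2
  1+7 = 0 carry 1
  3+5+1 = 1 carry 1
  final carry 1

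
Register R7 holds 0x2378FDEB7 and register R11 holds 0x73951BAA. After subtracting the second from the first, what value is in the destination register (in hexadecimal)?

Subtract column by column in base 16:
  7-A → D (borrow)
  B-A-1 → 0
  E-B → 3
  D-1 → C
  F-5 → A
  8-9 → F (borrow)
  7-3-1 → 3
  3-7 → C (borrow)
  2-0-1 → 1

0x1C3FAC30D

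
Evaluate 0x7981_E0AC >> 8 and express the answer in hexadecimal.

Shifting right by 8 bits = 2 hex digits: drop the last 2.

0x7981E0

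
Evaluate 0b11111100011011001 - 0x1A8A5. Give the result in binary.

0x1A8A5 = 0b11010100010100101 in binary.
Subtract column by column in base 2:
  1-1 → 0
  0-0 → 0
  0-1 → 1 (borrow)
  1-0-1 → 0
  1-0 → 1
  0-1 → 1 (borrow)
  1-0-1 → 0
  1-1 → 0
  0-0 → 0
  0-0 → 0
  0-0 → 0
  1-1 → 0
  1-0 → 1
  1-1 → 0
  1-0 → 1
  1-1 → 0
  1-1 → 0

0b101000000110100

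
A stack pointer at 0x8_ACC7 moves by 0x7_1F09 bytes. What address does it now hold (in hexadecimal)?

0xFCBD0

Add column by column in base 16, right to left:
  7+9 = 0 carry 1
  C+0+1 = D
  C+F = B carry 1
  A+1+1 = C
  8+7 = F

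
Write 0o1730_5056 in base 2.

0b1111011000101000101110

Each octal digit is 3 bits: 1=001 7=111 3=011 0=000 5=101 0=000 5=101 6=110.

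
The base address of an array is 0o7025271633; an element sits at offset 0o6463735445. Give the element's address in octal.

0o15511227300

Add column by column in base 8, right to left:
  3+5 = 0 carry 1
  3+4+1 = 0 carry 1
  6+4+1 = 3 carry 1
  1+5+1 = 7
  7+3 = 2 carry 1
  2+7+1 = 2 carry 1
  5+3+1 = 1 carry 1
  2+6+1 = 1 carry 1
  0+4+1 = 5
  7+6 = 5 carry 1
  final carry 1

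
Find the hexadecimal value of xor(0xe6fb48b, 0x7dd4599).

0x9b2f112

XOR each hex digit independently (no carries):
  e^7=9, 6^d=b, f^d=2, b^4=f, 4^5=1, 8^9=1, b^9=2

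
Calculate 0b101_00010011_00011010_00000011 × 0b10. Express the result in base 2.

0b1010001001100011010000000110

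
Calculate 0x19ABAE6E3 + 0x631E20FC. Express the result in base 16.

0x1FDD907DF

Add column by column in base 16, right to left:
  3+C = F
  E+F = D carry 1
  6+0+1 = 7
  E+2 = 0 carry 1
  A+E+1 = 9 carry 1
  B+1+1 = D
  A+3 = D
  9+6 = F
  1+0 = 1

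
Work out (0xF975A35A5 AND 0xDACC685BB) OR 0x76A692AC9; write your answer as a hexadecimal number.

0xFEE6B2FE9

0xF975A35A5 AND 0xDACC685BB = 0xD844205A1.
Then OR with 0x76A692AC9.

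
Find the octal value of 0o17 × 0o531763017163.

0o12105475344275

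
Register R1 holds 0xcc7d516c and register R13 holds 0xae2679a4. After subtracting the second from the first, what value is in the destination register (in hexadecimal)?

Subtract column by column in base 16:
  c-4 → 8
  6-a → c (borrow)
  1-9-1 → 7 (borrow)
  5-7-1 → d (borrow)
  d-6-1 → 6
  7-2 → 5
  c-e → e (borrow)
  c-a-1 → 1

0x1e56d7c8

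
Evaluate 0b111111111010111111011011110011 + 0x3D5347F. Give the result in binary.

0x3D5347F = 0b11110101010011010001111111 in binary.
Add column by column in base 2, right to left:
  1+1 = 0 carry 1
  1+1+1 = 1 carry 1
  0+1+1 = 0 carry 1
  0+1+1 = 0 carry 1
  1+1+1 = 1 carry 1
  1+1+1 = 1 carry 1
  1+1+1 = 1 carry 1
  1+0+1 = 0 carry 1
  0+0+1 = 1
  1+0 = 1
  1+1 = 0 carry 1
  0+0+1 = 1
  1+1 = 0 carry 1
  1+1+1 = 1 carry 1
  1+0+1 = 0 carry 1
  1+0+1 = 0 carry 1
  1+1+1 = 1 carry 1
  1+0+1 = 0 carry 1
  0+1+1 = 0 carry 1
  1+0+1 = 0 carry 1
  0+1+1 = 0 carry 1
  1+0+1 = 0 carry 1
  1+1+1 = 1 carry 1
  1+1+1 = 1 carry 1
  1+1+1 = 1 carry 1
  1+1+1 = 1 carry 1
  1+0+1 = 0 carry 1
  1+0+1 = 0 carry 1
  1+0+1 = 0 carry 1
  1+0+1 = 0 carry 1
  final carry 1

0b1000011110000010010101101110010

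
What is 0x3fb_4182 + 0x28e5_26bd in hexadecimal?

0x2ce0683f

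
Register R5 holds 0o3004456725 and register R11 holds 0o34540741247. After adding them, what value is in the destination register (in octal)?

0o37545420174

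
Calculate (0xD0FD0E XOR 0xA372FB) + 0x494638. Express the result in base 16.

0xBCD62D

First 0xD0FD0E XOR 0xA372FB = 0x738FF5.
Add column by column in base 16, right to left:
  5+8 = D
  F+3 = 2 carry 1
  F+6+1 = 6 carry 1
  8+4+1 = D
  3+9 = C
  7+4 = B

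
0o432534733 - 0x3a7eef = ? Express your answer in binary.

0o432534733 = 0b100011010101011100111011011 in binary.
0x3a7eef = 0b1110100111111011101111 in binary.
Subtract column by column in base 2:
  1-1 → 0
  1-1 → 0
  0-1 → 1 (borrow)
  1-1-1 → 1 (borrow)
  1-0-1 → 0
  0-1 → 1 (borrow)
  1-1-1 → 1 (borrow)
  1-1-1 → 1 (borrow)
  1-0-1 → 0
  0-1 → 1 (borrow)
  0-1-1 → 0 (borrow)
  1-1-1 → 1 (borrow)
  1-1-1 → 1 (borrow)
  1-1-1 → 1 (borrow)
  0-1-1 → 0 (borrow)
  1-0-1 → 0
  0-0 → 0
  1-1 → 0
  0-0 → 0
  1-1 → 0
  0-1 → 1 (borrow)
  1-1-1 → 1 (borrow)
  1-0-1 → 0
  0-0 → 0
  0-0 → 0
  0-0 → 0
  1-0 → 1

0b100001100000011101011101100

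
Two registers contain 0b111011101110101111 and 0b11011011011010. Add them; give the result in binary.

Add column by column in base 2, right to left:
  1+0 = 1
  1+1 = 0 carry 1
  1+0+1 = 0 carry 1
  1+1+1 = 1 carry 1
  0+1+1 = 0 carry 1
  1+0+1 = 0 carry 1
  0+1+1 = 0 carry 1
  1+1+1 = 1 carry 1
  1+0+1 = 0 carry 1
  1+1+1 = 1 carry 1
  0+1+1 = 0 carry 1
  1+0+1 = 0 carry 1
  1+1+1 = 1 carry 1
  1+1+1 = 1 carry 1
  0+0+1 = 1
  1+0 = 1
  1+0 = 1
  1+0 = 1

0b111111001010001001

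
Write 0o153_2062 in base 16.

Each octal digit is 3 bits: 1=001 5=101 3=011 2=010 0=000 6=110 2=010.
Group the bits into nibbles: 0110 1011 0100 0011 0010 → 6b432.

0x6b432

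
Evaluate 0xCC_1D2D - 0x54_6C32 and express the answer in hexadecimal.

0x77B0FB

Subtract column by column in base 16:
  D-2 → B
  2-3 → F (borrow)
  D-C-1 → 0
  1-6 → B (borrow)
  C-4-1 → 7
  C-5 → 7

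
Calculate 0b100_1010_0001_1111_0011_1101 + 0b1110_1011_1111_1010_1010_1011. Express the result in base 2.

0b1001101100001100111101000

Add column by column in base 2, right to left:
  1+1 = 0 carry 1
  0+1+1 = 0 carry 1
  1+0+1 = 0 carry 1
  1+1+1 = 1 carry 1
  1+0+1 = 0 carry 1
  1+1+1 = 1 carry 1
  0+0+1 = 1
  0+1 = 1
  1+0 = 1
  1+1 = 0 carry 1
  1+0+1 = 0 carry 1
  1+1+1 = 1 carry 1
  1+1+1 = 1 carry 1
  0+1+1 = 0 carry 1
  0+1+1 = 0 carry 1
  0+1+1 = 0 carry 1
  0+1+1 = 0 carry 1
  1+1+1 = 1 carry 1
  0+0+1 = 1
  1+1 = 0 carry 1
  0+0+1 = 1
  0+1 = 1
  1+1 = 0 carry 1
  0+1+1 = 0 carry 1
  final carry 1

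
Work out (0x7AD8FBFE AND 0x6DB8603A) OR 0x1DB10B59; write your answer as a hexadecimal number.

0x7DB96B7B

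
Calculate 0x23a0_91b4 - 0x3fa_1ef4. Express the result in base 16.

Subtract column by column in base 16:
  4-4 → 0
  b-f → c (borrow)
  1-e-1 → 2 (borrow)
  9-1-1 → 7
  0-a → 6 (borrow)
  a-f-1 → a (borrow)
  3-3-1 → f (borrow)
  2-0-1 → 1

0x1fa672c0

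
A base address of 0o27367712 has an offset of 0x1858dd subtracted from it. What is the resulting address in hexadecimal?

0x4596ed

0o27367712 = 0x5defca in hexadecimal.
Subtract column by column in base 16:
  a-d → d (borrow)
  c-d-1 → e (borrow)
  f-8-1 → 6
  e-5 → 9
  d-8 → 5
  5-1 → 4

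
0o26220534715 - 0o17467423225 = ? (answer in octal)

0o6531111470

Subtract column by column in base 8:
  5-5 → 0
  1-2 → 7 (borrow)
  7-2-1 → 4
  4-3 → 1
  3-2 → 1
  5-4 → 1
  0-7 → 1 (borrow)
  2-6-1 → 3 (borrow)
  2-4-1 → 5 (borrow)
  6-7-1 → 6 (borrow)
  2-1-1 → 0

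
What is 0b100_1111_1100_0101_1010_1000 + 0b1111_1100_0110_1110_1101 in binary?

Add column by column in base 2, right to left:
  0+1 = 1
  0+0 = 0
  0+1 = 1
  1+1 = 0 carry 1
  0+0+1 = 1
  1+1 = 0 carry 1
  0+1+1 = 0 carry 1
  1+1+1 = 1 carry 1
  1+0+1 = 0 carry 1
  0+1+1 = 0 carry 1
  1+1+1 = 1 carry 1
  0+0+1 = 1
  0+0 = 0
  0+0 = 0
  1+1 = 0 carry 1
  1+1+1 = 1 carry 1
  1+1+1 = 1 carry 1
  1+1+1 = 1 carry 1
  1+1+1 = 1 carry 1
  1+1+1 = 1 carry 1
  0+0+1 = 1
  0+0 = 0
  1+0 = 1

0b10111111000110010010101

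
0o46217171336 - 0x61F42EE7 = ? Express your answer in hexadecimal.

0o46217171336 = 0x1323CF2DE in hexadecimal.
Subtract column by column in base 16:
  E-7 → 7
  D-E → F (borrow)
  2-E-1 → 3 (borrow)
  F-2-1 → C
  C-4 → 8
  3-F → 4 (borrow)
  2-1-1 → 0
  3-6 → D (borrow)
  1-0-1 → 0

0xD048C3F7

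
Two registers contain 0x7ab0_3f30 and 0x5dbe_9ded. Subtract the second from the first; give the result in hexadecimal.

Subtract column by column in base 16:
  0-d → 3 (borrow)
  3-e-1 → 4 (borrow)
  f-d-1 → 1
  3-9 → a (borrow)
  0-e-1 → 1 (borrow)
  b-b-1 → f (borrow)
  a-d-1 → c (borrow)
  7-5-1 → 1

0x1cf1a143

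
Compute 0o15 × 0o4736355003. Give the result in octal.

0o100114011047

Multiply each base-8 digit by 13, carrying:
  3×13 = 39 → write 7 carry 4
  0×13+4 = 4 → write 4
  0×13 = 0 → write 0
  5×13 = 65 → write 1 carry 8
  5×13+8 = 73 → write 1 carry 9
  3×13+9 = 48 → write 0 carry 6
  6×13+6 = 84 → write 4 carry 10
  3×13+10 = 49 → write 1 carry 6
  7×13+6 = 97 → write 1 carry 12
  4×13+12 = 64 → write 0 carry 8
  remaining carry: 10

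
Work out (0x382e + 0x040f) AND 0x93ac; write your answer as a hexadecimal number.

0x102c

Add column by column in base 16, right to left:
  e+f = d carry 1
  2+0+1 = 3
  8+4 = c
  3+0 = 3
Sum = 0x3c3d; now AND with 0x93ac:
  3&9=1, c&3=0, 3&a=2, d&c=c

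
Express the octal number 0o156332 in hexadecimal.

0xDCDA

Each octal digit is 3 bits: 1=001 5=101 6=110 3=011 3=011 2=010.
Group the bits into nibbles: 1101 1100 1101 1010 → DCDA.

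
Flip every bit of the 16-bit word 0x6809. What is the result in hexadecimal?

Each hex digit d becomes f−d:
  6→9, 8→7, 0→f, 9→6

0x97f6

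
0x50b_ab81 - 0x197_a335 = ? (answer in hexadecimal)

0x374084c

Subtract column by column in base 16:
  1-5 → c (borrow)
  8-3-1 → 4
  b-3 → 8
  a-a → 0
  b-7 → 4
  0-9 → 7 (borrow)
  5-1-1 → 3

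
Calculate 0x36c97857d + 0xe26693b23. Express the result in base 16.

0x119300c0a0

Add column by column in base 16, right to left:
  d+3 = 0 carry 1
  7+2+1 = a
  5+b = 0 carry 1
  8+3+1 = c
  7+9 = 0 carry 1
  9+6+1 = 0 carry 1
  c+6+1 = 3 carry 1
  6+2+1 = 9
  3+e = 1 carry 1
  final carry 1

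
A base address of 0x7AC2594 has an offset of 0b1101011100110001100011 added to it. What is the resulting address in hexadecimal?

0b1101011100110001100011 = 0x35CC63 in hexadecimal.
Add column by column in base 16, right to left:
  4+3 = 7
  9+6 = F
  5+C = 1 carry 1
  2+C+1 = F
  C+5 = 1 carry 1
  A+3+1 = E
  7+0 = 7

0x7E1F1F7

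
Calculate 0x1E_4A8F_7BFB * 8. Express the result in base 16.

0xF2547BDFD8

Multiply each base-16 digit by 8, carrying:
  B×8 = 88 → write 8 carry 5
  F×8+5 = 125 → write D carry 7
  B×8+7 = 95 → write F carry 5
  7×8+5 = 61 → write D carry 3
  F×8+3 = 123 → write B carry 7
  8×8+7 = 71 → write 7 carry 4
  A×8+4 = 84 → write 4 carry 5
  4×8+5 = 37 → write 5 carry 2
  E×8+2 = 114 → write 2 carry 7
  1×8+7 = 15 → write F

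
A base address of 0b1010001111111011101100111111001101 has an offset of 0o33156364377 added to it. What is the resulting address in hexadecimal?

0b1010001111111011101100111111001101 = 0x28FEECFCD in hexadecimal.
0o33156364377 = 0xD9B9E8FF in hexadecimal.
Add column by column in base 16, right to left:
  D+F = C carry 1
  C+F+1 = C carry 1
  F+8+1 = 8 carry 1
  C+E+1 = B carry 1
  E+9+1 = 8 carry 1
  E+B+1 = A carry 1
  F+9+1 = 9 carry 1
  8+D+1 = 6 carry 1
  2+0+1 = 3

0x369A8B8CC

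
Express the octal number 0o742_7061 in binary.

0b111100010111000110001

Each octal digit is 3 bits: 7=111 4=100 2=010 7=111 0=000 6=110 1=001.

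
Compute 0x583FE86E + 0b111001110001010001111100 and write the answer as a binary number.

0x583FE86E = 0b1011000001111111110100001101110 in binary.
Add column by column in base 2, right to left:
  0+0 = 0
  1+0 = 1
  1+1 = 0 carry 1
  1+1+1 = 1 carry 1
  0+1+1 = 0 carry 1
  1+1+1 = 1 carry 1
  1+1+1 = 1 carry 1
  0+0+1 = 1
  0+0 = 0
  0+0 = 0
  0+1 = 1
  1+0 = 1
  0+1 = 1
  1+0 = 1
  1+0 = 1
  1+0 = 1
  1+1 = 0 carry 1
  1+1+1 = 1 carry 1
  1+1+1 = 1 carry 1
  1+0+1 = 0 carry 1
  1+0+1 = 0 carry 1
  1+1+1 = 1 carry 1
  0+1+1 = 0 carry 1
  0+1+1 = 0 carry 1
  0+0+1 = 1
  0+0 = 0
  0+0 = 0
  1+0 = 1
  1+0 = 1
  0+0 = 0
  1+0 = 1

0b1011001001001101111110011101010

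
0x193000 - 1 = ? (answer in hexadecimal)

The trailing 3 digits are 0, so subtracting 1 borrows through: they become F and the next digit up decrements.

0x192fff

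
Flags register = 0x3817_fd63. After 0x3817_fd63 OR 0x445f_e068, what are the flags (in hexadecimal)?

0x7c5ffd6b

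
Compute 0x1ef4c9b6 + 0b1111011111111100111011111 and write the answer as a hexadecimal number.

0x20e4c395

0b1111011111111100111011111 = 0x1eff9df in hexadecimal.
Add column by column in base 16, right to left:
  6+f = 5 carry 1
  b+d+1 = 9 carry 1
  9+9+1 = 3 carry 1
  c+f+1 = c carry 1
  4+f+1 = 4 carry 1
  f+e+1 = e carry 1
  e+1+1 = 0 carry 1
  1+0+1 = 2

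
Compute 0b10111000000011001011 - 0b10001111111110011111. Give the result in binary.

0b101000000100101100

Subtract column by column in base 2:
  1-1 → 0
  1-1 → 0
  0-1 → 1 (borrow)
  1-1-1 → 1 (borrow)
  0-1-1 → 0 (borrow)
  0-0-1 → 1 (borrow)
  1-0-1 → 0
  1-1 → 0
  0-1 → 1 (borrow)
  0-1-1 → 0 (borrow)
  0-1-1 → 0 (borrow)
  0-1-1 → 0 (borrow)
  0-1-1 → 0 (borrow)
  0-1-1 → 0 (borrow)
  0-1-1 → 0 (borrow)
  1-1-1 → 1 (borrow)
  1-0-1 → 0
  1-0 → 1
  0-0 → 0
  1-1 → 0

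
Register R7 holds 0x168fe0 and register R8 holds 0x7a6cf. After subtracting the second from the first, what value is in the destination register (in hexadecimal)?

0xee911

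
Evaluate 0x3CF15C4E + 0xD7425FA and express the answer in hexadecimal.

0x4A658248

Add column by column in base 16, right to left:
  E+A = 8 carry 1
  4+F+1 = 4 carry 1
  C+5+1 = 2 carry 1
  5+2+1 = 8
  1+4 = 5
  F+7 = 6 carry 1
  C+D+1 = A carry 1
  3+0+1 = 4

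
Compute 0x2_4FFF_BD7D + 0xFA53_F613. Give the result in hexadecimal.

0x34A53B390

Add column by column in base 16, right to left:
  D+3 = 0 carry 1
  7+1+1 = 9
  D+6 = 3 carry 1
  B+F+1 = B carry 1
  F+3+1 = 3 carry 1
  F+5+1 = 5 carry 1
  F+A+1 = A carry 1
  4+F+1 = 4 carry 1
  2+0+1 = 3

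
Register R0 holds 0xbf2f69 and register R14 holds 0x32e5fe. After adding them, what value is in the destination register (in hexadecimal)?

0xf21567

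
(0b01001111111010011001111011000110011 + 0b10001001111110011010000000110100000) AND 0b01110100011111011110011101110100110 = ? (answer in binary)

Add column by column in base 2, right to left:
  1+0 = 1
  1+0 = 1
  0+0 = 0
  0+0 = 0
  1+0 = 1
  1+1 = 0 carry 1
  0+0+1 = 1
  0+1 = 1
  0+1 = 1
  1+0 = 1
  1+0 = 1
  0+0 = 0
  1+0 = 1
  1+0 = 1
  1+0 = 1
  1+0 = 1
  0+1 = 1
  0+0 = 0
  1+1 = 0 carry 1
  1+1+1 = 1 carry 1
  0+0+1 = 1
  0+0 = 0
  1+1 = 0 carry 1
  0+1+1 = 0 carry 1
  1+1+1 = 1 carry 1
  1+1+1 = 1 carry 1
  1+1+1 = 1 carry 1
  1+1+1 = 1 carry 1
  1+0+1 = 0 carry 1
  1+0+1 = 0 carry 1
  1+1+1 = 1 carry 1
  0+0+1 = 1
  0+0 = 0
  1+0 = 1
  0+1 = 1
Sum = 0b11011001111000110011111011111010011; now AND with 0b01110100011111011110011101110100110:
  11011001111000110011111011111010011
& 01110100011111011110011101110100110
= 01010000011000010010011001110000010

0b1010000011000010010011001110000010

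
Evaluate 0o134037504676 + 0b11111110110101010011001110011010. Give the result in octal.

0b11111110110101010011001110011010 = 0o37665231632 in octal.
Add column by column in base 8, right to left:
  6+2 = 0 carry 1
  7+3+1 = 3 carry 1
  6+6+1 = 5 carry 1
  4+1+1 = 6
  0+3 = 3
  5+2 = 7
  7+5 = 4 carry 1
  3+6+1 = 2 carry 1
  0+6+1 = 7
  4+7 = 3 carry 1
  3+3+1 = 7
  1+0 = 1

0o173724736530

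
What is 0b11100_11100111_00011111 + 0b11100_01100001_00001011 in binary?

0b1110010100100000101010

Add column by column in base 2, right to left:
  1+1 = 0 carry 1
  1+1+1 = 1 carry 1
  1+0+1 = 0 carry 1
  1+1+1 = 1 carry 1
  1+0+1 = 0 carry 1
  0+0+1 = 1
  0+0 = 0
  0+0 = 0
  1+1 = 0 carry 1
  1+0+1 = 0 carry 1
  1+0+1 = 0 carry 1
  0+0+1 = 1
  0+0 = 0
  1+1 = 0 carry 1
  1+1+1 = 1 carry 1
  1+0+1 = 0 carry 1
  0+0+1 = 1
  0+0 = 0
  1+1 = 0 carry 1
  1+1+1 = 1 carry 1
  1+1+1 = 1 carry 1
  final carry 1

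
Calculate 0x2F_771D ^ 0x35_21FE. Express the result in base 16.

0x1A56E3

XOR each hex digit independently (no carries):
  2^3=1, F^5=A, 7^2=5, 7^1=6, 1^F=E, D^E=3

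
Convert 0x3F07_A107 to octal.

0o7701720407

Expand each hex digit to 4 bits: 3=0011 F=1111 0=0000 7=0111 A=1010 1=0001 0=0000 7=0111.
Group the bits in threes: 111 111 000 001 111 010 000 100 000 111 → 7701720407.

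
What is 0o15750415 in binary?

0b1101111101000100001101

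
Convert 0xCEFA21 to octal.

0o63575041

Expand each hex digit to 4 bits: C=1100 E=1110 F=1111 A=1010 2=0010 1=0001.
Group the bits in threes: 110 011 101 111 101 000 100 001 → 63575041.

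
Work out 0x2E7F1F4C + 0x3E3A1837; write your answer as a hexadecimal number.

0x6CB93783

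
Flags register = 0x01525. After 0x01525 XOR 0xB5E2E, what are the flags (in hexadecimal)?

0xB4B0B

XOR each hex digit independently (no carries):
  0^B=B, 1^5=4, 5^E=B, 2^2=0, 5^E=B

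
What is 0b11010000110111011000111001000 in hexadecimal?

0x1A1BB1C8

Group the bits into nibbles: 0001 1010 0001 1011 1011 0001 1100 1000 → 1A1BB1C8.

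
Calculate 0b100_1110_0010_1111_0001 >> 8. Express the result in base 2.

0b10011100010

Right shift by 8: drop the 8 least-significant bits.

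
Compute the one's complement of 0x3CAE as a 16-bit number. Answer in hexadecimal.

0xC351

Each hex digit d becomes F−d:
  3→C, C→3, A→5, E→1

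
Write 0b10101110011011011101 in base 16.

0xae6dd

Group the bits into nibbles: 1010 1110 0110 1101 1101 → ae6dd.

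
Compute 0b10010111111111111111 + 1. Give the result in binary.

0b10011000000000000000

The trailing 15 digits are 1 (max in base 2), so adding 1 cascades: they roll to 0 and the next digit up increments.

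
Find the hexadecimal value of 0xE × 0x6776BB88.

0x5A87E4170

Multiply each base-16 digit by 14, carrying:
  8×14 = 112 → write 0 carry 7
  8×14+7 = 119 → write 7 carry 7
  B×14+7 = 161 → write 1 carry 10
  B×14+10 = 164 → write 4 carry 10
  6×14+10 = 94 → write E carry 5
  7×14+5 = 103 → write 7 carry 6
  7×14+6 = 104 → write 8 carry 6
  6×14+6 = 90 → write A carry 5
  remaining carry: 5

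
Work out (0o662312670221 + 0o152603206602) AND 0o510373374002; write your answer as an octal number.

Add column by column in base 8, right to left:
  1+2 = 3
  2+0 = 2
  2+6 = 0 carry 1
  0+6+1 = 7
  7+0 = 7
  6+2 = 0 carry 1
  2+3+1 = 6
  1+0 = 1
  3+6 = 1 carry 1
  2+2+1 = 5
  6+5 = 3 carry 1
  6+1+1 = 0 carry 1
  final carry 1
Sum = 0o1035116077023; now AND with 0o510373374002:
  1&0=0, 0&5=0, 3&1=1, 5&0=0, 1&3=1, 1&7=1, 6&3=2, 0&3=0, 7&7=7, 7&4=4, 0&0=0, 2&0=0, 3&2=2

0o10112074002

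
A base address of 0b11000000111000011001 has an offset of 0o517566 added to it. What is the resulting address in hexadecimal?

0xEAD8F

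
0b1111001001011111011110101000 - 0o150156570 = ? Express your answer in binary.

0b1101100001010001101000110000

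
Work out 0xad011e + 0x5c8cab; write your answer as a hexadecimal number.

0x1098dc9

Add column by column in base 16, right to left:
  e+b = 9 carry 1
  1+a+1 = c
  1+c = d
  0+8 = 8
  d+c = 9 carry 1
  a+5+1 = 0 carry 1
  final carry 1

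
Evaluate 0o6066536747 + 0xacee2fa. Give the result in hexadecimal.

0x3ba9a0e1

0o6066536747 = 0x30dabde7 in hexadecimal.
Add column by column in base 16, right to left:
  7+a = 1 carry 1
  e+f+1 = e carry 1
  d+2+1 = 0 carry 1
  b+e+1 = a carry 1
  a+e+1 = 9 carry 1
  d+c+1 = a carry 1
  0+a+1 = b
  3+0 = 3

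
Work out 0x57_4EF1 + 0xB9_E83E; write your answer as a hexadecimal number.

Add column by column in base 16, right to left:
  1+E = F
  F+3 = 2 carry 1
  E+8+1 = 7 carry 1
  4+E+1 = 3 carry 1
  7+9+1 = 1 carry 1
  5+B+1 = 1 carry 1
  final carry 1

0x111372F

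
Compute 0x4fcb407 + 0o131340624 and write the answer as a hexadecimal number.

0x662759b

0o131340624 = 0x165c194 in hexadecimal.
Add column by column in base 16, right to left:
  7+4 = b
  0+9 = 9
  4+1 = 5
  b+c = 7 carry 1
  c+5+1 = 2 carry 1
  f+6+1 = 6 carry 1
  4+1+1 = 6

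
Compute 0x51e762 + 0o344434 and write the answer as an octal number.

0x51e762 = 0o24363542 in octal.
Add column by column in base 8, right to left:
  2+4 = 6
  4+3 = 7
  5+4 = 1 carry 1
  3+4+1 = 0 carry 1
  6+4+1 = 3 carry 1
  3+3+1 = 7
  4+0 = 4
  2+0 = 2

0o24730176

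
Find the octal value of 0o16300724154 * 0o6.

0o126205371210

Multiply each base-8 digit by 6, carrying:
  4×6 = 24 → write 0 carry 3
  5×6+3 = 33 → write 1 carry 4
  1×6+4 = 10 → write 2 carry 1
  4×6+1 = 25 → write 1 carry 3
  2×6+3 = 15 → write 7 carry 1
  7×6+1 = 43 → write 3 carry 5
  0×6+5 = 5 → write 5
  0×6 = 0 → write 0
  3×6 = 18 → write 2 carry 2
  6×6+2 = 38 → write 6 carry 4
  1×6+4 = 10 → write 2 carry 1
  remaining carry: 1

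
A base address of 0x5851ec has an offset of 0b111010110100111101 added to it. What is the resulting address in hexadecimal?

0x5bff29

0b111010110100111101 = 0x3ad3d in hexadecimal.
Add column by column in base 16, right to left:
  c+d = 9 carry 1
  e+3+1 = 2 carry 1
  1+d+1 = f
  5+a = f
  8+3 = b
  5+0 = 5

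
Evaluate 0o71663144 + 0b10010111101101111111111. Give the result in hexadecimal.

0o71663144 = 0xe76664 in hexadecimal.
0b10010111101101111111111 = 0x4bdbff in hexadecimal.
Add column by column in base 16, right to left:
  4+f = 3 carry 1
  6+f+1 = 6 carry 1
  6+b+1 = 2 carry 1
  6+d+1 = 4 carry 1
  7+b+1 = 3 carry 1
  e+4+1 = 3 carry 1
  final carry 1

0x1334263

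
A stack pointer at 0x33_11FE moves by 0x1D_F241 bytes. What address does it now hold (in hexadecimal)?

0x51043F

Add column by column in base 16, right to left:
  E+1 = F
  F+4 = 3 carry 1
  1+2+1 = 4
  1+F = 0 carry 1
  3+D+1 = 1 carry 1
  3+1+1 = 5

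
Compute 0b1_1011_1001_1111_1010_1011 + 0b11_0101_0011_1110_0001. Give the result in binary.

0b111101111001110001100

Add column by column in base 2, right to left:
  1+1 = 0 carry 1
  1+0+1 = 0 carry 1
  0+0+1 = 1
  1+0 = 1
  0+0 = 0
  1+1 = 0 carry 1
  0+1+1 = 0 carry 1
  1+1+1 = 1 carry 1
  1+1+1 = 1 carry 1
  1+1+1 = 1 carry 1
  1+0+1 = 0 carry 1
  1+0+1 = 0 carry 1
  1+1+1 = 1 carry 1
  0+0+1 = 1
  0+1 = 1
  1+0 = 1
  1+1 = 0 carry 1
  1+1+1 = 1 carry 1
  0+0+1 = 1
  1+0 = 1
  1+0 = 1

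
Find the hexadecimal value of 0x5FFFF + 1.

0x60000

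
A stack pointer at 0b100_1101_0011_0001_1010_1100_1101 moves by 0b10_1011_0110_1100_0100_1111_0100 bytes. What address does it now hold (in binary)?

0b111100010011101111111000001

Add column by column in base 2, right to left:
  1+0 = 1
  0+0 = 0
  1+1 = 0 carry 1
  1+0+1 = 0 carry 1
  0+1+1 = 0 carry 1
  0+1+1 = 0 carry 1
  1+1+1 = 1 carry 1
  1+1+1 = 1 carry 1
  0+0+1 = 1
  1+0 = 1
  0+1 = 1
  1+0 = 1
  1+0 = 1
  0+0 = 0
  0+1 = 1
  0+1 = 1
  1+0 = 1
  1+1 = 0 carry 1
  0+1+1 = 0 carry 1
  0+0+1 = 1
  1+1 = 0 carry 1
  0+1+1 = 0 carry 1
  1+0+1 = 0 carry 1
  1+1+1 = 1 carry 1
  0+0+1 = 1
  0+1 = 1
  1+0 = 1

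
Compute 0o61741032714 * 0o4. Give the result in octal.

0o307604153460

Multiply each base-8 digit by 4, carrying:
  4×4 = 16 → write 0 carry 2
  1×4+2 = 6 → write 6
  7×4 = 28 → write 4 carry 3
  2×4+3 = 11 → write 3 carry 1
  3×4+1 = 13 → write 5 carry 1
  0×4+1 = 1 → write 1
  1×4 = 4 → write 4
  4×4 = 16 → write 0 carry 2
  7×4+2 = 30 → write 6 carry 3
  1×4+3 = 7 → write 7
  6×4 = 24 → write 0 carry 3
  remaining carry: 3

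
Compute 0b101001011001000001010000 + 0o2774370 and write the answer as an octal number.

0o54304510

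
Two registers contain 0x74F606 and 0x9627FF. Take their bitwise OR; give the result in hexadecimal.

0xF6F7FF

OR each hex digit independently (no carries):
  7|9=F, 4|6=6, F|2=F, 6|7=7, 0|F=F, 6|F=F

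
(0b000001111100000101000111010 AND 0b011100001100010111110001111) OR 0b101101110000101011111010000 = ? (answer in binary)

0b000001111100000101000111010 AND 0b011100001100010111110001111 = 0b000000001100000101000001010.
Then OR with 0b101101110000101011111010000.

0b101101111100101111111011010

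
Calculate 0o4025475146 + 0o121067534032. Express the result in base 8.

Add column by column in base 8, right to left:
  6+2 = 0 carry 1
  4+3+1 = 0 carry 1
  1+0+1 = 2
  5+4 = 1 carry 1
  7+3+1 = 3 carry 1
  4+5+1 = 2 carry 1
  5+7+1 = 5 carry 1
  2+6+1 = 1 carry 1
  0+0+1 = 1
  4+1 = 5
  0+2 = 2
  0+1 = 1

0o125115231200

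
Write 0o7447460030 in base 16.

0x3c9e6018

Each octal digit is 3 bits: 7=111 4=100 4=100 7=111 4=100 6=110 0=000 0=000 3=011 0=000.
Group the bits into nibbles: 0011 1100 1001 1110 0110 0000 0001 1000 → 3c9e6018.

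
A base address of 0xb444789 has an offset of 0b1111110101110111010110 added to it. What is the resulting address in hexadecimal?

0b1111110101110111010110 = 0x3f5dd6 in hexadecimal.
Add column by column in base 16, right to left:
  9+6 = f
  8+d = 5 carry 1
  7+d+1 = 5 carry 1
  4+5+1 = a
  4+f = 3 carry 1
  4+3+1 = 8
  b+0 = b

0xb83a55f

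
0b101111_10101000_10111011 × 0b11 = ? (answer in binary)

0b100011101111101000110001

Multiply each base-2 digit by 3, carrying:
  1×3 = 3 → write 1 carry 1
  1×3+1 = 4 → write 0 carry 2
  0×3+2 = 2 → write 0 carry 1
  1×3+1 = 4 → write 0 carry 2
  1×3+2 = 5 → write 1 carry 2
  1×3+2 = 5 → write 1 carry 2
  0×3+2 = 2 → write 0 carry 1
  1×3+1 = 4 → write 0 carry 2
  0×3+2 = 2 → write 0 carry 1
  0×3+1 = 1 → write 1
  0×3 = 0 → write 0
  1×3 = 3 → write 1 carry 1
  0×3+1 = 1 → write 1
  1×3 = 3 → write 1 carry 1
  0×3+1 = 1 → write 1
  1×3 = 3 → write 1 carry 1
  1×3+1 = 4 → write 0 carry 2
  1×3+2 = 5 → write 1 carry 2
  1×3+2 = 5 → write 1 carry 2
  1×3+2 = 5 → write 1 carry 2
  0×3+2 = 2 → write 0 carry 1
  1×3+1 = 4 → write 0 carry 2
  remaining carry: 10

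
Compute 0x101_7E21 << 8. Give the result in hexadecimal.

Shifting left by 8 bits = 2 hex digits: append 2 zeros.

0x1017E2100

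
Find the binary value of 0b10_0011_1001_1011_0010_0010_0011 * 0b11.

0b110101011010001011001101001

Multiply each base-2 digit by 3, carrying:
  1×3 = 3 → write 1 carry 1
  1×3+1 = 4 → write 0 carry 2
  0×3+2 = 2 → write 0 carry 1
  0×3+1 = 1 → write 1
  0×3 = 0 → write 0
  1×3 = 3 → write 1 carry 1
  0×3+1 = 1 → write 1
  0×3 = 0 → write 0
  0×3 = 0 → write 0
  1×3 = 3 → write 1 carry 1
  0×3+1 = 1 → write 1
  0×3 = 0 → write 0
  1×3 = 3 → write 1 carry 1
  1×3+1 = 4 → write 0 carry 2
  0×3+2 = 2 → write 0 carry 1
  1×3+1 = 4 → write 0 carry 2
  1×3+2 = 5 → write 1 carry 2
  0×3+2 = 2 → write 0 carry 1
  0×3+1 = 1 → write 1
  1×3 = 3 → write 1 carry 1
  1×3+1 = 4 → write 0 carry 2
  1×3+2 = 5 → write 1 carry 2
  0×3+2 = 2 → write 0 carry 1
  0×3+1 = 1 → write 1
  0×3 = 0 → write 0
  1×3 = 3 → write 1 carry 1
  remaining carry: 1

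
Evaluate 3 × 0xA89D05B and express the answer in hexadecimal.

0x1F9D7111

Multiply each base-16 digit by 3, carrying:
  B×3 = 33 → write 1 carry 2
  5×3+2 = 17 → write 1 carry 1
  0×3+1 = 1 → write 1
  D×3 = 39 → write 7 carry 2
  9×3+2 = 29 → write D carry 1
  8×3+1 = 25 → write 9 carry 1
  A×3+1 = 31 → write F carry 1
  remaining carry: 1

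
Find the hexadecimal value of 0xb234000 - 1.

0xb233fff

The trailing 3 digits are 0, so subtracting 1 borrows through: they become F and the next digit up decrements.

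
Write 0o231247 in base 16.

Each octal digit is 3 bits: 2=010 3=011 1=001 2=010 4=100 7=111.
Group the bits into nibbles: 0001 0011 0010 1010 0111 → 132A7.

0x132A7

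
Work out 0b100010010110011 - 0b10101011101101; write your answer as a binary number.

Subtract column by column in base 2:
  1-1 → 0
  1-0 → 1
  0-1 → 1 (borrow)
  0-1-1 → 0 (borrow)
  1-0-1 → 0
  1-1 → 0
  0-1 → 1 (borrow)
  1-1-1 → 1 (borrow)
  0-0-1 → 1 (borrow)
  0-1-1 → 0 (borrow)
  1-0-1 → 0
  0-1 → 1 (borrow)
  0-0-1 → 1 (borrow)
  0-1-1 → 0 (borrow)
  1-0-1 → 0

0b1100111000110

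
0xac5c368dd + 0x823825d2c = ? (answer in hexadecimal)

0x12e945c609

Add column by column in base 16, right to left:
  d+c = 9 carry 1
  d+2+1 = 0 carry 1
  8+d+1 = 6 carry 1
  6+5+1 = c
  3+2 = 5
  c+8 = 4 carry 1
  5+3+1 = 9
  c+2 = e
  a+8 = 2 carry 1
  final carry 1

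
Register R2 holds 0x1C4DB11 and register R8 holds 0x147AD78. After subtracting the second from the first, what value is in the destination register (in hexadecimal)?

Subtract column by column in base 16:
  1-8 → 9 (borrow)
  1-7-1 → 9 (borrow)
  B-D-1 → D (borrow)
  D-A-1 → 2
  4-7 → D (borrow)
  C-4-1 → 7
  1-1 → 0

0x7D2D99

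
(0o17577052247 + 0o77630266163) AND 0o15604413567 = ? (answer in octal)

0o15404000422

Add column by column in base 8, right to left:
  7+3 = 2 carry 1
  4+6+1 = 3 carry 1
  2+1+1 = 4
  2+6 = 0 carry 1
  5+6+1 = 4 carry 1
  0+2+1 = 3
  7+0 = 7
  7+3 = 2 carry 1
  5+6+1 = 4 carry 1
  7+7+1 = 7 carry 1
  1+7+1 = 1 carry 1
  final carry 1
Sum = 0o117427340432; now AND with 0o15604413567:
  1&0=0, 1&1=1, 7&5=5, 4&6=4, 2&0=0, 7&4=4, 3&4=0, 4&1=0, 0&3=0, 4&5=4, 3&6=2, 2&7=2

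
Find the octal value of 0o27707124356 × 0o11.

0o327000370136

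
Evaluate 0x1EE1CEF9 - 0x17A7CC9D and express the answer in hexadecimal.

0x73A025C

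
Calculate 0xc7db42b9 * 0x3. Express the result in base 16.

Multiply each base-16 digit by 3, carrying:
  9×3 = 27 → write b carry 1
  b×3+1 = 34 → write 2 carry 2
  2×3+2 = 8 → write 8
  4×3 = 12 → write c
  b×3 = 33 → write 1 carry 2
  d×3+2 = 41 → write 9 carry 2
  7×3+2 = 23 → write 7 carry 1
  c×3+1 = 37 → write 5 carry 2
  remaining carry: 2

0x25791c82b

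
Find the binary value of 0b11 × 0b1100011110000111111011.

0b100101011010010111110001

Multiply each base-2 digit by 3, carrying:
  1×3 = 3 → write 1 carry 1
  1×3+1 = 4 → write 0 carry 2
  0×3+2 = 2 → write 0 carry 1
  1×3+1 = 4 → write 0 carry 2
  1×3+2 = 5 → write 1 carry 2
  1×3+2 = 5 → write 1 carry 2
  1×3+2 = 5 → write 1 carry 2
  1×3+2 = 5 → write 1 carry 2
  1×3+2 = 5 → write 1 carry 2
  0×3+2 = 2 → write 0 carry 1
  0×3+1 = 1 → write 1
  0×3 = 0 → write 0
  0×3 = 0 → write 0
  1×3 = 3 → write 1 carry 1
  1×3+1 = 4 → write 0 carry 2
  1×3+2 = 5 → write 1 carry 2
  1×3+2 = 5 → write 1 carry 2
  0×3+2 = 2 → write 0 carry 1
  0×3+1 = 1 → write 1
  0×3 = 0 → write 0
  1×3 = 3 → write 1 carry 1
  1×3+1 = 4 → write 0 carry 2
  remaining carry: 10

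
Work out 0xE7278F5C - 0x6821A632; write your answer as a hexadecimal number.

0x7F05E92A

Subtract column by column in base 16:
  C-2 → A
  5-3 → 2
  F-6 → 9
  8-A → E (borrow)
  7-1-1 → 5
  2-2 → 0
  7-8 → F (borrow)
  E-6-1 → 7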